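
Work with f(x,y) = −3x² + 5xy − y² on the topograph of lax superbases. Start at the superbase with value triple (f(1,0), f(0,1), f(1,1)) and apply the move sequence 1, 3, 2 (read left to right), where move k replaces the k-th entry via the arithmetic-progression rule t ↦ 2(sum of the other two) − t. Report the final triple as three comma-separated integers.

start (-3,-1,1) = (f(1,0),f(0,1),f(1,1))
replace slot 1: 2·((-1)+1) − (-3) = 3 → (3,-1,1)
replace slot 3: 2·(3+(-1)) − 1 = 3 → (3,-1,3)
replace slot 2: 2·(3+3) − (-1) = 13 → (3,13,3)

3,13,3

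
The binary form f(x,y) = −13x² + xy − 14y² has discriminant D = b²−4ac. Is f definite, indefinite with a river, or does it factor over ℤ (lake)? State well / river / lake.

D = b²−4ac = 1² − 4·(-13)·(-14) = -727
D < 0 ⇒ definite ⇒ every region one sign ⇒ single well

well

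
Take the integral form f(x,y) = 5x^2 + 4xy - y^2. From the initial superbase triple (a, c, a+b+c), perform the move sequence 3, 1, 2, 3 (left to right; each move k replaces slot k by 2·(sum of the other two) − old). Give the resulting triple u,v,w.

start (5,-1,8) = (f(1,0),f(0,1),f(1,1))
replace slot 3: 2·(5+(-1)) − 8 = 0 → (5,-1,0)
replace slot 1: 2·((-1)+0) − 5 = -7 → (-7,-1,0)
replace slot 2: 2·((-7)+0) − (-1) = -13 → (-7,-13,0)
replace slot 3: 2·((-7)+(-13)) − 0 = -40 → (-7,-13,-40)

-7,-13,-40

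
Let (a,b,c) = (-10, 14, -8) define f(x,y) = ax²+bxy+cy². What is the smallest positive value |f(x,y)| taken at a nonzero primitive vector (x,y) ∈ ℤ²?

translate: b→6 (≡-14 mod 20), so (10,-14,8)→(10,6,4)
flip: (10,6,4)→(4,-6,10)
translate: b→2 (≡-6 mod 8), so (4,-6,10)→(4,2,8)
reduced (well bottom): (4,2,8) with a≤c, −a<b≤a
well minimum |f| = |-4| = 4 (negative-definite)

4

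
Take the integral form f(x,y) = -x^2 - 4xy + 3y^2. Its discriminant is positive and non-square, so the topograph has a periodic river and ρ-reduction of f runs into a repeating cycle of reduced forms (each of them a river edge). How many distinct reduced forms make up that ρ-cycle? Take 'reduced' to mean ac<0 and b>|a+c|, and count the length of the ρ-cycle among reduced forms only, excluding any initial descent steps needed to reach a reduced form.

D = 28, ⌊√D⌋ = 5
descent: ρ → (3,4,-1)  [lands on river]
river: ρ → (-1,4,3)
river: ρ → (3,2,-2)
river: ρ → (-2,2,3)
ρ-cycle length = 4 (tail of 1 descent step not counted)

4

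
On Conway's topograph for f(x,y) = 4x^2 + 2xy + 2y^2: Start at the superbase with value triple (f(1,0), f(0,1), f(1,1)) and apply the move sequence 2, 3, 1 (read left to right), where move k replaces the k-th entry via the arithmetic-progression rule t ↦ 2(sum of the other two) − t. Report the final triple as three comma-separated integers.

start (4,2,8) = (f(1,0),f(0,1),f(1,1))
replace slot 2: 2·(4+8) − 2 = 22 → (4,22,8)
replace slot 3: 2·(4+22) − 8 = 44 → (4,22,44)
replace slot 1: 2·(22+44) − 4 = 128 → (128,22,44)

128,22,44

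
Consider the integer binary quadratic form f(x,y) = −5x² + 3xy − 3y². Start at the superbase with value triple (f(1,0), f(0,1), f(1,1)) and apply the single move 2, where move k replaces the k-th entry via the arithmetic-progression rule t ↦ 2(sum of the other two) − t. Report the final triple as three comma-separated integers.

start (-5,-3,-5) = (f(1,0),f(0,1),f(1,1))
replace slot 2: 2·((-5)+(-5)) − (-3) = -17 → (-5,-17,-5)

-5,-17,-5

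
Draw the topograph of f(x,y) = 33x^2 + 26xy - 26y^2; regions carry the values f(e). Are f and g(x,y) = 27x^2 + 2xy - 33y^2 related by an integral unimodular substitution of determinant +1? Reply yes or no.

D₁ = 4108, D₂ = 3568
discriminants differ ⇒ not SL₂(ℤ)-equivalent

no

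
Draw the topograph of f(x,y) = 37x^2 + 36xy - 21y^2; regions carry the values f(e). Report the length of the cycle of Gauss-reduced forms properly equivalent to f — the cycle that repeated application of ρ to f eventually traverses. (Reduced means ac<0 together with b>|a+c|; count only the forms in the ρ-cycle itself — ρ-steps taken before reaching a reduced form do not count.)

D = 4404, ⌊√D⌋ = 66
river: ρ → (-21,48,25)
river: ρ → (25,52,-17)
river: ρ → (-17,50,28)
river: ρ → (28,62,-5)
river: ρ → (-5,58,52)
river: ρ → (52,46,-11)
river: ρ → (-11,64,7)
river: ρ → (7,62,-20)
river: ρ → (-20,58,13)
river: ρ → (13,46,-44)
river: ρ → (-44,42,15)
river: ρ → (15,48,-35)
river: ρ → (-35,22,28)
river: ρ → (28,34,-29)
river: ρ → (-29,24,33)
river: ρ → (33,42,-20)
river: ρ → (-20,38,37)
river: ρ → (37,36,-21)
ρ-cycle length = 18 (tail of 0 descent steps not counted)

18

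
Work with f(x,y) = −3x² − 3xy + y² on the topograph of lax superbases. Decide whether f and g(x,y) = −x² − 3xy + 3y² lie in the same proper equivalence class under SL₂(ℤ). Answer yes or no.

D₁ = 21, D₂ = 21
river cycle of f (length 2): (1, 3, -3), (-3, 3, 1)
river cycle of g (length 2): (3, 3, -1), (-1, 3, 3)
cycles differ ⇒ inequivalent

no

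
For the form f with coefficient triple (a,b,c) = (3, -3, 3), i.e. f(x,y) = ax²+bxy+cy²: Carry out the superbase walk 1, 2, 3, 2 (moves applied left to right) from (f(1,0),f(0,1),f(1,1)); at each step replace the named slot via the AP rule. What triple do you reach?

start (3,3,3) = (f(1,0),f(0,1),f(1,1))
replace slot 1: 2·(3+3) − 3 = 9 → (9,3,3)
replace slot 2: 2·(9+3) − 3 = 21 → (9,21,3)
replace slot 3: 2·(9+21) − 3 = 57 → (9,21,57)
replace slot 2: 2·(9+57) − 21 = 111 → (9,111,57)

9,111,57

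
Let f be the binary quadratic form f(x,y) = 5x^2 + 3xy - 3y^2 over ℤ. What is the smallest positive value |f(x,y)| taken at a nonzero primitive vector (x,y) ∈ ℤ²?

river: ρ → (-3,3,5)
river: ρ → (5,7,-1)
river: ρ → (-1,7,5)
river: ρ → (5,3,-3)
closes: descent 0, river 4
min |a| on river = 1

1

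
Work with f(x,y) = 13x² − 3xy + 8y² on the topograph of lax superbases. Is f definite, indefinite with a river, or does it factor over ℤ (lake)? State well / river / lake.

D = b²−4ac = (-3)² − 4·13·8 = -407
D < 0 ⇒ definite ⇒ every region one sign ⇒ single well

well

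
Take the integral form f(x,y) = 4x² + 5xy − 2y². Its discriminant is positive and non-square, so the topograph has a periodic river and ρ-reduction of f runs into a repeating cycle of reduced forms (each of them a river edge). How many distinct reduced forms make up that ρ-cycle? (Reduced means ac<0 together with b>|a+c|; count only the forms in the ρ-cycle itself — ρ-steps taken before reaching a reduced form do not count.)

D = 57, ⌊√D⌋ = 7
river: ρ → (-2,7,1)
river: ρ → (1,7,-2)
river: ρ → (-2,5,4)
river: ρ → (4,3,-3)
river: ρ → (-3,3,4)
river: ρ → (4,5,-2)
ρ-cycle length = 6 (tail of 0 descent steps not counted)

6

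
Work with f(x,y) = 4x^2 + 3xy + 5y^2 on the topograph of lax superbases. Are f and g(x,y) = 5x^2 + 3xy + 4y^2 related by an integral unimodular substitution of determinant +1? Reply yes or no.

D₁ = -71, D₂ = -71
f: reduced (well bottom): (4,3,5) with a≤c, −a<b≤a
g: flip: (5,3,4)→(4,-3,5)
g: reduced (well bottom): (4,-3,5) with a≤c, −a<b≤a
reduced forms (4, 3, 5) vs (4, -3, 5) ⇒ inequivalent

no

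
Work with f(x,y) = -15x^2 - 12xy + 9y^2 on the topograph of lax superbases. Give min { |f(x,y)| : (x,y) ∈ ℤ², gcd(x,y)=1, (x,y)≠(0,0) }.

descent: ρ → (9,12,-15)  [lands on river]
river: ρ → (-15,18,6)
river: ρ → (6,18,-15)
river: ρ → (-15,12,9)
river: ρ → (9,24,-3)
river: ρ → (-3,24,9)
closes: descent 1, river 6
min |a| on river = 3

3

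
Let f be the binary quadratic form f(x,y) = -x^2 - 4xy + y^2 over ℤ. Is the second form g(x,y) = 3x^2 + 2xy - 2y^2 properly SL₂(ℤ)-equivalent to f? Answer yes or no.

D₁ = 20, D₂ = 28
discriminants differ ⇒ not SL₂(ℤ)-equivalent

no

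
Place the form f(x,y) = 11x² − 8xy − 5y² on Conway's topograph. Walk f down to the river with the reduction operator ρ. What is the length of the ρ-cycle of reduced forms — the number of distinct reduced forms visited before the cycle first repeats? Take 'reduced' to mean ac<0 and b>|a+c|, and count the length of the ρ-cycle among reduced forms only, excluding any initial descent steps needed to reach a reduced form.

D = 284, ⌊√D⌋ = 16
descent: ρ → (-5,8,11)  [lands on river]
river: ρ → (11,14,-2)
river: ρ → (-2,14,11)
river: ρ → (11,8,-5)
river: ρ → (-5,12,7)
river: ρ → (7,16,-1)
river: ρ → (-1,16,7)
river: ρ → (7,12,-5)
ρ-cycle length = 8 (tail of 1 descent step not counted)

8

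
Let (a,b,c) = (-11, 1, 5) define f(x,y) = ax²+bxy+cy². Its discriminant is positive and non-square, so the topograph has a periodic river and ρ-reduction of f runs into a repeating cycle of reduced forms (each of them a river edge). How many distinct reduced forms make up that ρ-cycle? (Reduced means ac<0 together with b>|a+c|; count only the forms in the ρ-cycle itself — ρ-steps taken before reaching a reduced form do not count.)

D = 221, ⌊√D⌋ = 14
descent: ρ → (5,9,-7)  [lands on river]
river: ρ → (-7,5,7)
river: ρ → (7,9,-5)
river: ρ → (-5,11,5)
ρ-cycle length = 4 (tail of 1 descent step not counted)

4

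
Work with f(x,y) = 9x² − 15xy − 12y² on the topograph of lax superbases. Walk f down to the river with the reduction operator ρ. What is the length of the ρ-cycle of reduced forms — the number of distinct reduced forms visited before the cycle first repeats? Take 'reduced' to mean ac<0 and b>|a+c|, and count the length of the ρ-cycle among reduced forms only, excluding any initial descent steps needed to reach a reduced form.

D = 657, ⌊√D⌋ = 25
descent: ρ → (-12,15,9)  [lands on river]
river: ρ → (9,21,-6)
river: ρ → (-6,15,18)
river: ρ → (18,21,-3)
river: ρ → (-3,21,18)
river: ρ → (18,15,-6)
river: ρ → (-6,21,9)
river: ρ → (9,15,-12)
river: ρ → (-12,9,12)
river: ρ → (12,15,-9)
river: ρ → (-9,21,6)
river: ρ → (6,15,-18)
river: ρ → (-18,21,3)
river: ρ → (3,21,-18)
river: ρ → (-18,15,6)
river: ρ → (6,21,-9)
river: ρ → (-9,15,12)
river: ρ → (12,9,-12)
ρ-cycle length = 18 (tail of 1 descent step not counted)

18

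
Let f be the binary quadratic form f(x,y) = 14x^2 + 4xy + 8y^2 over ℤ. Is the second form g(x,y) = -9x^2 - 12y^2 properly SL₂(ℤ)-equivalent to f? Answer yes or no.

D₁ = -432, D₂ = -432
f: flip: (14,4,8)→(8,-4,14)
f: reduced (well bottom): (8,-4,14) with a≤c, −a<b≤a
g is negative-definite; reduce −g:
−g: reduced (well bottom): (9,0,12) with a≤c, −a<b≤a
flip sign back: reduced form of g is (-9,0,-12)
reduced forms (8, -4, 14) vs (-9, 0, -12) ⇒ inequivalent

no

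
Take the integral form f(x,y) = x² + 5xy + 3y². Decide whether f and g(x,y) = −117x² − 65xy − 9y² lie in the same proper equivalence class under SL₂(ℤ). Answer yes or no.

D₁ = 13, D₂ = 13
river cycle of f (length 2): (-1, 3, 1), (1, 3, -1)
river cycle of g (length 2): (-1, 3, 1), (1, 3, -1)
cycles coincide ⇒ equivalent

yes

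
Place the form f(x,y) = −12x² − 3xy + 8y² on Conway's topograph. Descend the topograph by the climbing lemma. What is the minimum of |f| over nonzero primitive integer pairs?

descent: ρ → (8,19,-1)  [lands on river]
river: ρ → (-1,19,8)
river: ρ → (8,13,-7)
river: ρ → (-7,15,6)
river: ρ → (6,9,-13)
river: ρ → (-13,17,2)
river: ρ → (2,19,-4)
river: ρ → (-4,13,14)
river: ρ → (14,15,-3)
river: ρ → (-3,15,14)
river: ρ → (14,13,-4)
river: ρ → (-4,19,2)
river: ρ → (2,17,-13)
river: ρ → (-13,9,6)
river: ρ → (6,15,-7)
river: ρ → (-7,13,8)
closes: descent 1, river 16
min |a| on river = 1

1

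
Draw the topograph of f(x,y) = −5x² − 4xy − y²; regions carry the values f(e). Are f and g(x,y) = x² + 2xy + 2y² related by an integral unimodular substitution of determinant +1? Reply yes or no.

D₁ = -4, D₂ = -4
f is negative-definite; reduce −f:
−f: flip: (5,4,1)→(1,-4,5)
−f: translate: b→0 (≡-4 mod 2), so (1,-4,5)→(1,0,1)
−f: reduced (well bottom): (1,0,1) with a≤c, −a<b≤a
flip sign back: reduced form of f is (-1,0,-1)
g: translate: b→0 (≡2 mod 2), so (1,2,2)→(1,0,1)
g: reduced (well bottom): (1,0,1) with a≤c, −a<b≤a
reduced forms (-1, 0, -1) vs (1, 0, 1) ⇒ inequivalent

no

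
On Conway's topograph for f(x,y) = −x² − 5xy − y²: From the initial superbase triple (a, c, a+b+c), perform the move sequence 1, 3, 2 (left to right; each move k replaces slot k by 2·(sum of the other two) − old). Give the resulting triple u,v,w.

start (-1,-1,-7) = (f(1,0),f(0,1),f(1,1))
replace slot 1: 2·((-1)+(-7)) − (-1) = -15 → (-15,-1,-7)
replace slot 3: 2·((-15)+(-1)) − (-7) = -25 → (-15,-1,-25)
replace slot 2: 2·((-15)+(-25)) − (-1) = -79 → (-15,-79,-25)

-15,-79,-25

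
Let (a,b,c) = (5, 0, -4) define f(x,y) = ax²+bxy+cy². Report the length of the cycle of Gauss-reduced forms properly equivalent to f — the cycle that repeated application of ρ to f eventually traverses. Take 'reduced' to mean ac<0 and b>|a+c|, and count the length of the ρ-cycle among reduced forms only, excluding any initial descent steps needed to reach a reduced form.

D = 80, ⌊√D⌋ = 8
descent: ρ → (-4,8,1)  [lands on river]
river: ρ → (1,8,-4)
ρ-cycle length = 2 (tail of 1 descent step not counted)

2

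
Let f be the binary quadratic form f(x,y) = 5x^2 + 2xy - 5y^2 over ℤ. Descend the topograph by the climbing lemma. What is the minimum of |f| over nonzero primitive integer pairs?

river: ρ → (-5,8,2)
river: ρ → (2,8,-5)
river: ρ → (-5,2,5)
river: ρ → (5,8,-2)
river: ρ → (-2,8,5)
river: ρ → (5,2,-5)
closes: descent 0, river 6
min |a| on river = 2

2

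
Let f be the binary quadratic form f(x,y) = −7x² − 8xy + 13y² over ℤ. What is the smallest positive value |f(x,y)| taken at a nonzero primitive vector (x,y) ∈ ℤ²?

descent: ρ → (13,8,-7)  [lands on river]
river: ρ → (-7,20,1)
river: ρ → (1,20,-7)
river: ρ → (-7,8,13)
river: ρ → (13,18,-2)
river: ρ → (-2,18,13)
closes: descent 1, river 6
min |a| on river = 1

1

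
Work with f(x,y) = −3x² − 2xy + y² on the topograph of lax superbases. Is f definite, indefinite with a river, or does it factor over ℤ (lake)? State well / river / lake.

D = b²−4ac = (-2)² − 4·(-3)·1 = 16
D = 4² is a perfect square ⇒ form factors over ℤ ⇒ lakes

lake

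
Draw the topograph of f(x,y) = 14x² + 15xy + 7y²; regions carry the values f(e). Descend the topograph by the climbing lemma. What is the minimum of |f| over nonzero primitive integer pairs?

translate: b→-13 (≡15 mod 28), so (14,15,7)→(14,-13,6)
flip: (14,-13,6)→(6,13,14)
translate: b→1 (≡13 mod 12), so (6,13,14)→(6,1,7)
reduced (well bottom): (6,1,7) with a≤c, −a<b≤a
well minimum = a = 6

6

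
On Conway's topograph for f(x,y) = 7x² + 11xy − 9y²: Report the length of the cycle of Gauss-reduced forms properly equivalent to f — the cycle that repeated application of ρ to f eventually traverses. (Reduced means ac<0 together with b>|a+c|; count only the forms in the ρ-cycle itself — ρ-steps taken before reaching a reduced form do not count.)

D = 373, ⌊√D⌋ = 19
river: ρ → (-9,7,9)
river: ρ → (9,11,-7)
river: ρ → (-7,17,3)
river: ρ → (3,19,-1)
river: ρ → (-1,19,3)
river: ρ → (3,17,-7)
river: ρ → (-7,11,9)
river: ρ → (9,7,-9)
river: ρ → (-9,11,7)
river: ρ → (7,17,-3)
river: ρ → (-3,19,1)
river: ρ → (1,19,-3)
river: ρ → (-3,17,7)
river: ρ → (7,11,-9)
ρ-cycle length = 14 (tail of 0 descent steps not counted)

14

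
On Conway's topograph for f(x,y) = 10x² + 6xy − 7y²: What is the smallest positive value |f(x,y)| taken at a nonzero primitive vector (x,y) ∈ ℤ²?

river: ρ → (-7,8,9)
river: ρ → (9,10,-6)
river: ρ → (-6,14,5)
river: ρ → (5,16,-3)
river: ρ → (-3,14,10)
river: ρ → (10,6,-7)
closes: descent 0, river 6
min |a| on river = 3

3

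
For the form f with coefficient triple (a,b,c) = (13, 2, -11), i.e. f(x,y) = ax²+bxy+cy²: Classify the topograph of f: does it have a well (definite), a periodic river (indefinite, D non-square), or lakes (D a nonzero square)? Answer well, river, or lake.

D = b²−4ac = 2² − 4·13·(-11) = 576
D = 24² is a perfect square ⇒ form factors over ℤ ⇒ lakes

lake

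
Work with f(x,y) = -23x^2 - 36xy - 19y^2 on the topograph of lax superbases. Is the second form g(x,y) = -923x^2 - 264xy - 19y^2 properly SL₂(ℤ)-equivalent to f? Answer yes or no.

D₁ = -452, D₂ = -452
f is negative-definite; reduce −f:
−f: translate: b→-10 (≡36 mod 46), so (23,36,19)→(23,-10,6)
−f: flip: (23,-10,6)→(6,10,23)
−f: translate: b→-2 (≡10 mod 12), so (6,10,23)→(6,-2,19)
−f: reduced (well bottom): (6,-2,19) with a≤c, −a<b≤a
flip sign back: reduced form of f is (-6,2,-19)
g is negative-definite; reduce −g:
−g: flip: (923,264,19)→(19,-264,923)
−g: translate: b→2 (≡-264 mod 38), so (19,-264,923)→(19,2,6)
−g: flip: (19,2,6)→(6,-2,19)
−g: reduced (well bottom): (6,-2,19) with a≤c, −a<b≤a
flip sign back: reduced form of g is (-6,2,-19)
reduced forms (-6, 2, -19) vs (-6, 2, -19) ⇒ equivalent

yes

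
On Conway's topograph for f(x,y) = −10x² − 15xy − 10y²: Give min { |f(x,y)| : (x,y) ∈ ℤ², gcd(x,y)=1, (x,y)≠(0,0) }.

translate: b→-5 (≡15 mod 20), so (10,15,10)→(10,-5,5)
flip: (10,-5,5)→(5,5,10)
reduced (well bottom): (5,5,10) with a≤c, −a<b≤a
well minimum |f| = |-5| = 5 (negative-definite)

5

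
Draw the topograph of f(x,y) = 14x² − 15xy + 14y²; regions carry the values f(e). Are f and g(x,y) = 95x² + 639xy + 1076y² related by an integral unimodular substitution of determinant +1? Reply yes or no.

D₁ = -559, D₂ = -559
f: translate: b→13 (≡-15 mod 28), so (14,-15,14)→(14,13,13)
f: flip: (14,13,13)→(13,-13,14)
f: translate: b→13 (≡-13 mod 26), so (13,-13,14)→(13,13,14)
f: reduced (well bottom): (13,13,14) with a≤c, −a<b≤a
g: translate: b→69 (≡639 mod 190), so (95,639,1076)→(95,69,14)
g: flip: (95,69,14)→(14,-69,95)
g: translate: b→-13 (≡-69 mod 28), so (14,-69,95)→(14,-13,13)
g: flip: (14,-13,13)→(13,13,14)
g: reduced (well bottom): (13,13,14) with a≤c, −a<b≤a
reduced forms (13, 13, 14) vs (13, 13, 14) ⇒ equivalent

yes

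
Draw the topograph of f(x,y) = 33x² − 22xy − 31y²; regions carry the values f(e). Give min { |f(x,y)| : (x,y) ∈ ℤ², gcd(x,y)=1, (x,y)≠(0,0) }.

descent: ρ → (-31,22,33)  [lands on river]
river: ρ → (33,44,-20)
river: ρ → (-20,36,41)
river: ρ → (41,46,-15)
river: ρ → (-15,44,44)
river: ρ → (44,44,-15)
river: ρ → (-15,46,41)
river: ρ → (41,36,-20)
river: ρ → (-20,44,33)
river: ρ → (33,22,-31)
river: ρ → (-31,40,24)
river: ρ → (24,56,-15)
river: ρ → (-15,64,8)
river: ρ → (8,64,-15)
river: ρ → (-15,56,24)
river: ρ → (24,40,-31)
closes: descent 1, river 16
min |a| on river = 8

8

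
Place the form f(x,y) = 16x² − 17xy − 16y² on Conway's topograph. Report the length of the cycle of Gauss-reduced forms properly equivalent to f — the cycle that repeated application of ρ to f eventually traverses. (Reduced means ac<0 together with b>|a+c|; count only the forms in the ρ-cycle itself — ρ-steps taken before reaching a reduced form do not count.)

D = 1313, ⌊√D⌋ = 36
descent: ρ → (-16,17,16)  [lands on river]
river: ρ → (16,15,-17)
river: ρ → (-17,19,14)
river: ρ → (14,9,-22)
river: ρ → (-22,35,1)
river: ρ → (1,35,-22)
river: ρ → (-22,9,14)
river: ρ → (14,19,-17)
river: ρ → (-17,15,16)
river: ρ → (16,17,-16)
river: ρ → (-16,15,17)
river: ρ → (17,19,-14)
river: ρ → (-14,9,22)
river: ρ → (22,35,-1)
river: ρ → (-1,35,22)
river: ρ → (22,9,-14)
river: ρ → (-14,19,17)
river: ρ → (17,15,-16)
ρ-cycle length = 18 (tail of 1 descent step not counted)

18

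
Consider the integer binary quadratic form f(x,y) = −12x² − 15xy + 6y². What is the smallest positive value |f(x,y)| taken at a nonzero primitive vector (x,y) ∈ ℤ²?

descent: ρ → (6,15,-12)  [lands on river]
river: ρ → (-12,9,9)
river: ρ → (9,9,-12)
river: ρ → (-12,15,6)
river: ρ → (6,21,-3)
river: ρ → (-3,21,6)
closes: descent 1, river 6
min |a| on river = 3

3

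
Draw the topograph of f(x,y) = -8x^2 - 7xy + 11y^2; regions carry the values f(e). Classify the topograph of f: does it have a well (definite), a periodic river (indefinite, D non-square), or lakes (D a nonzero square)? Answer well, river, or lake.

D = b²−4ac = (-7)² − 4·(-8)·11 = 401
D > 0 non-square ⇒ indefinite ⇒ periodic river

river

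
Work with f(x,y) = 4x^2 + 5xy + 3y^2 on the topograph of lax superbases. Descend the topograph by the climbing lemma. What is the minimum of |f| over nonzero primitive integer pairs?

translate: b→-3 (≡5 mod 8), so (4,5,3)→(4,-3,2)
flip: (4,-3,2)→(2,3,4)
translate: b→-1 (≡3 mod 4), so (2,3,4)→(2,-1,3)
reduced (well bottom): (2,-1,3) with a≤c, −a<b≤a
well minimum = a = 2

2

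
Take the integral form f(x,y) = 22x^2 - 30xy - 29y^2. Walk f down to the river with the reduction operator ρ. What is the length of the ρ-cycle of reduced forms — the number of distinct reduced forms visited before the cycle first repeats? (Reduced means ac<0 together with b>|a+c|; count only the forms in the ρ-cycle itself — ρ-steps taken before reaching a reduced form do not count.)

D = 3452, ⌊√D⌋ = 58
descent: ρ → (-29,30,22)  [lands on river]
river: ρ → (22,58,-1)
river: ρ → (-1,58,22)
river: ρ → (22,30,-29)
river: ρ → (-29,28,23)
river: ρ → (23,18,-34)
river: ρ → (-34,50,7)
river: ρ → (7,48,-41)
river: ρ → (-41,34,14)
river: ρ → (14,50,-17)
river: ρ → (-17,52,11)
river: ρ → (11,58,-2)
river: ρ → (-2,58,11)
river: ρ → (11,52,-17)
river: ρ → (-17,50,14)
river: ρ → (14,34,-41)
river: ρ → (-41,48,7)
river: ρ → (7,50,-34)
river: ρ → (-34,18,23)
river: ρ → (23,28,-29)
ρ-cycle length = 20 (tail of 1 descent step not counted)

20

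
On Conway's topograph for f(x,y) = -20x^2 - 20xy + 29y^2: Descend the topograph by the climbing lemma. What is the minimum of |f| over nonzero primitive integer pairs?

descent: ρ → (29,20,-20)  [lands on river]
river: ρ → (-20,20,29)
river: ρ → (29,38,-11)
river: ρ → (-11,50,5)
river: ρ → (5,50,-11)
river: ρ → (-11,38,29)
closes: descent 1, river 6
min |a| on river = 5

5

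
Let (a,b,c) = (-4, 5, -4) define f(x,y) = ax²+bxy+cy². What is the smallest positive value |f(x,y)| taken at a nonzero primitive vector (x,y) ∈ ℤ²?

translate: b→3 (≡-5 mod 8), so (4,-5,4)→(4,3,3)
flip: (4,3,3)→(3,-3,4)
translate: b→3 (≡-3 mod 6), so (3,-3,4)→(3,3,4)
reduced (well bottom): (3,3,4) with a≤c, −a<b≤a
well minimum |f| = |-3| = 3 (negative-definite)

3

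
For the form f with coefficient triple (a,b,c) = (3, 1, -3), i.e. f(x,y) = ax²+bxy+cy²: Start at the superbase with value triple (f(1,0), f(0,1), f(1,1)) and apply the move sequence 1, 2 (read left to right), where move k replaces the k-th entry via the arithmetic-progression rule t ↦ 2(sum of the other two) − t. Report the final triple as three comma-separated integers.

start (3,-3,1) = (f(1,0),f(0,1),f(1,1))
replace slot 1: 2·((-3)+1) − 3 = -7 → (-7,-3,1)
replace slot 2: 2·((-7)+1) − (-3) = -9 → (-7,-9,1)

-7,-9,1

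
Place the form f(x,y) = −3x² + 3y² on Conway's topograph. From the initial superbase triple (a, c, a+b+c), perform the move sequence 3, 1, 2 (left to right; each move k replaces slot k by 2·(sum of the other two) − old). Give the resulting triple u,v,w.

start (-3,3,0) = (f(1,0),f(0,1),f(1,1))
replace slot 3: 2·((-3)+3) − 0 = 0 → (-3,3,0)
replace slot 1: 2·(3+0) − (-3) = 9 → (9,3,0)
replace slot 2: 2·(9+0) − 3 = 15 → (9,15,0)

9,15,0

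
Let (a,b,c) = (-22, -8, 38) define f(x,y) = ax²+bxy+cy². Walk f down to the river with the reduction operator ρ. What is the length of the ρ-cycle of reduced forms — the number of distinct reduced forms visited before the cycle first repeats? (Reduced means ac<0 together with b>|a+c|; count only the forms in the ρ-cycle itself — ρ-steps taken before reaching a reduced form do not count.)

D = 3408, ⌊√D⌋ = 58
descent: ρ → (38,8,-22)
descent: ρ → (-22,36,24)  [lands on river]
river: ρ → (24,12,-34)
river: ρ → (-34,56,2)
river: ρ → (2,56,-34)
river: ρ → (-34,12,24)
river: ρ → (24,36,-22)
river: ρ → (-22,52,8)
river: ρ → (8,44,-46)
river: ρ → (-46,48,6)
river: ρ → (6,48,-46)
river: ρ → (-46,44,8)
river: ρ → (8,52,-22)
ρ-cycle length = 12 (tail of 2 descent steps not counted)

12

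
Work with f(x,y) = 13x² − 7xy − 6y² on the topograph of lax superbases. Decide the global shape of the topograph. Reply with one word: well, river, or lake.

D = b²−4ac = (-7)² − 4·13·(-6) = 361
D = 19² is a perfect square ⇒ form factors over ℤ ⇒ lakes

lake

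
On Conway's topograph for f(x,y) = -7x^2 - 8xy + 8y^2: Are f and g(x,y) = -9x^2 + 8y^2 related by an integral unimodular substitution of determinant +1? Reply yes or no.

D₁ = 288, D₂ = 288
river cycle of f (length 6): (8, 8, -7), (-7, 6, 9), (9, 12, -4), (-4, 12, 9), (9, 6, -7), (-7, 8, 8)
river cycle of g (length 2): (8, 16, -1), (-1, 16, 8)
cycles differ ⇒ inequivalent

no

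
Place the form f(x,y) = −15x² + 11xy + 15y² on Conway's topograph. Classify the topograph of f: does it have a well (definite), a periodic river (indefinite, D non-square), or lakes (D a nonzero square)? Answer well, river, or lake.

D = b²−4ac = 11² − 4·(-15)·15 = 1021
D > 0 non-square ⇒ indefinite ⇒ periodic river

river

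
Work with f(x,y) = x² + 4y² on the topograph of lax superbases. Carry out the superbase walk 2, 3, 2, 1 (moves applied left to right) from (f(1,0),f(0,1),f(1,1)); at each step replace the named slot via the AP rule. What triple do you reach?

start (1,4,5) = (f(1,0),f(0,1),f(1,1))
replace slot 2: 2·(1+5) − 4 = 8 → (1,8,5)
replace slot 3: 2·(1+8) − 5 = 13 → (1,8,13)
replace slot 2: 2·(1+13) − 8 = 20 → (1,20,13)
replace slot 1: 2·(20+13) − 1 = 65 → (65,20,13)

65,20,13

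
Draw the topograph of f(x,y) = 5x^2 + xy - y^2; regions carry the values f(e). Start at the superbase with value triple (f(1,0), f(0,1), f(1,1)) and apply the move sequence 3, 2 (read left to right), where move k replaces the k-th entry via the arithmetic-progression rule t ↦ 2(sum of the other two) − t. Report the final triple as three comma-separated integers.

start (5,-1,5) = (f(1,0),f(0,1),f(1,1))
replace slot 3: 2·(5+(-1)) − 5 = 3 → (5,-1,3)
replace slot 2: 2·(5+3) − (-1) = 17 → (5,17,3)

5,17,3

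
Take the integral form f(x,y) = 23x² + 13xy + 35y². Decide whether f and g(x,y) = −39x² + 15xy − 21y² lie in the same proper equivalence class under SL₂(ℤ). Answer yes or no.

D₁ = -3051, D₂ = -3051
f: reduced (well bottom): (23,13,35) with a≤c, −a<b≤a
g is negative-definite; reduce −g:
−g: flip: (39,-15,21)→(21,15,39)
−g: reduced (well bottom): (21,15,39) with a≤c, −a<b≤a
flip sign back: reduced form of g is (-21,-15,-39)
reduced forms (23, 13, 35) vs (-21, -15, -39) ⇒ inequivalent

no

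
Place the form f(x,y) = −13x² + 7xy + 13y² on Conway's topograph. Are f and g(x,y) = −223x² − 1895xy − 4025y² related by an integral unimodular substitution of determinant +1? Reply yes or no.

D₁ = 725, D₂ = 725
river cycle of f (length 4): (13, 19, -7), (-7, 23, 7), (7, 19, -13), (-13, 7, 13)
river cycle of g (length 4): (-13, 7, 13), (13, 19, -7), (-7, 23, 7), (7, 19, -13)
cycles coincide ⇒ equivalent

yes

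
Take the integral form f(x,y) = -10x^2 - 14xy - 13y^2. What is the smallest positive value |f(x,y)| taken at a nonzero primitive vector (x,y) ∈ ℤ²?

translate: b→-6 (≡14 mod 20), so (10,14,13)→(10,-6,9)
flip: (10,-6,9)→(9,6,10)
reduced (well bottom): (9,6,10) with a≤c, −a<b≤a
well minimum |f| = |-9| = 9 (negative-definite)

9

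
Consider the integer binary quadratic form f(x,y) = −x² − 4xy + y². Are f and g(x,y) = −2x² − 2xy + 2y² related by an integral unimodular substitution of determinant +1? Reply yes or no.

D₁ = 20, D₂ = 20
river cycle of f (length 2): (1, 4, -1), (-1, 4, 1)
river cycle of g (length 2): (2, 2, -2), (-2, 2, 2)
cycles differ ⇒ inequivalent

no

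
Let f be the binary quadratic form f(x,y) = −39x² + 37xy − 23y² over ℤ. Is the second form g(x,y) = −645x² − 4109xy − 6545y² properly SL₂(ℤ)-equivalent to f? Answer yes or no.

D₁ = -2219, D₂ = -2219
f is negative-definite; reduce −f:
−f: flip: (39,-37,23)→(23,37,39)
−f: translate: b→-9 (≡37 mod 46), so (23,37,39)→(23,-9,25)
−f: reduced (well bottom): (23,-9,25) with a≤c, −a<b≤a
flip sign back: reduced form of f is (-23,9,-25)
g is negative-definite; reduce −g:
−g: translate: b→239 (≡4109 mod 1290), so (645,4109,6545)→(645,239,23)
−g: flip: (645,239,23)→(23,-239,645)
−g: translate: b→-9 (≡-239 mod 46), so (23,-239,645)→(23,-9,25)
−g: reduced (well bottom): (23,-9,25) with a≤c, −a<b≤a
flip sign back: reduced form of g is (-23,9,-25)
reduced forms (-23, 9, -25) vs (-23, 9, -25) ⇒ equivalent

yes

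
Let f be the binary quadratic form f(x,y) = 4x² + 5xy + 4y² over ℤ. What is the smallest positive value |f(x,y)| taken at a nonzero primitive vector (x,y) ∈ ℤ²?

translate: b→-3 (≡5 mod 8), so (4,5,4)→(4,-3,3)
flip: (4,-3,3)→(3,3,4)
reduced (well bottom): (3,3,4) with a≤c, −a<b≤a
well minimum = a = 3

3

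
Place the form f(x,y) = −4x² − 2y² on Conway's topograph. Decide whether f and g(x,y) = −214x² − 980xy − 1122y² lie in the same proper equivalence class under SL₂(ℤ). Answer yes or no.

D₁ = -32, D₂ = -32
f is negative-definite; reduce −f:
−f: flip: (4,0,2)→(2,0,4)
−f: reduced (well bottom): (2,0,4) with a≤c, −a<b≤a
flip sign back: reduced form of f is (-2,0,-4)
g is negative-definite; reduce −g:
−g: translate: b→124 (≡980 mod 428), so (214,980,1122)→(214,124,18)
−g: flip: (214,124,18)→(18,-124,214)
−g: translate: b→-16 (≡-124 mod 36), so (18,-124,214)→(18,-16,4)
−g: flip: (18,-16,4)→(4,16,18)
−g: translate: b→0 (≡16 mod 8), so (4,16,18)→(4,0,2)
−g: flip: (4,0,2)→(2,0,4)
−g: reduced (well bottom): (2,0,4) with a≤c, −a<b≤a
flip sign back: reduced form of g is (-2,0,-4)
reduced forms (-2, 0, -4) vs (-2, 0, -4) ⇒ equivalent

yes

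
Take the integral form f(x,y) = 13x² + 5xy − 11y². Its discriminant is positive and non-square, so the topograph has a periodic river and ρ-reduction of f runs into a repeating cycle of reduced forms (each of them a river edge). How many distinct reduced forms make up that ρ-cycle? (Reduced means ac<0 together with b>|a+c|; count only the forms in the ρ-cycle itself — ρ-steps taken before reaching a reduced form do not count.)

D = 597, ⌊√D⌋ = 24
river: ρ → (-11,17,7)
river: ρ → (7,11,-17)
river: ρ → (-17,23,1)
river: ρ → (1,23,-17)
river: ρ → (-17,11,7)
river: ρ → (7,17,-11)
river: ρ → (-11,5,13)
river: ρ → (13,21,-3)
river: ρ → (-3,21,13)
river: ρ → (13,5,-11)
ρ-cycle length = 10 (tail of 0 descent steps not counted)

10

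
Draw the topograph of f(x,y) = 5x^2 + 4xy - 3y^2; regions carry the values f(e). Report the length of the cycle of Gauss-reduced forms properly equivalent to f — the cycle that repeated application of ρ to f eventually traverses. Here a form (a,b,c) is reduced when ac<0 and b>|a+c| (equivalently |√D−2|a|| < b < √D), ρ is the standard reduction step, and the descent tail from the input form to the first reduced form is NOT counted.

D = 76, ⌊√D⌋ = 8
river: ρ → (-3,8,1)
river: ρ → (1,8,-3)
river: ρ → (-3,4,5)
river: ρ → (5,6,-2)
river: ρ → (-2,6,5)
river: ρ → (5,4,-3)
ρ-cycle length = 6 (tail of 0 descent steps not counted)

6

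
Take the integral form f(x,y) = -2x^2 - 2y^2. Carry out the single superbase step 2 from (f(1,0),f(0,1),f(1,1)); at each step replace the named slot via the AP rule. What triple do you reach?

start (-2,-2,-4) = (f(1,0),f(0,1),f(1,1))
replace slot 2: 2·((-2)+(-4)) − (-2) = -10 → (-2,-10,-4)

-2,-10,-4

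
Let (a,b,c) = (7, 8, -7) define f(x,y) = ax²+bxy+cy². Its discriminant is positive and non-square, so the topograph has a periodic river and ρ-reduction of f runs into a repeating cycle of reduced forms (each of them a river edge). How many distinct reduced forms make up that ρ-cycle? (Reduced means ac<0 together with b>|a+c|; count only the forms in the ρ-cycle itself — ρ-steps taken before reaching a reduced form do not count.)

D = 260, ⌊√D⌋ = 16
river: ρ → (-7,6,8)
river: ρ → (8,10,-5)
river: ρ → (-5,10,8)
river: ρ → (8,6,-7)
river: ρ → (-7,8,7)
river: ρ → (7,6,-8)
river: ρ → (-8,10,5)
river: ρ → (5,10,-8)
river: ρ → (-8,6,7)
river: ρ → (7,8,-7)
ρ-cycle length = 10 (tail of 0 descent steps not counted)

10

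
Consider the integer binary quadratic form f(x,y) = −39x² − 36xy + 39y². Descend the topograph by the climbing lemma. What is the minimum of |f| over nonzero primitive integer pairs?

descent: ρ → (39,36,-39)  [lands on river]
river: ρ → (-39,42,36)
river: ρ → (36,30,-45)
river: ρ → (-45,60,21)
river: ρ → (21,66,-36)
river: ρ → (-36,78,9)
river: ρ → (9,84,-9)
river: ρ → (-9,78,36)
river: ρ → (36,66,-21)
river: ρ → (-21,60,45)
river: ρ → (45,30,-36)
river: ρ → (-36,42,39)
closes: descent 1, river 12
min |a| on river = 9

9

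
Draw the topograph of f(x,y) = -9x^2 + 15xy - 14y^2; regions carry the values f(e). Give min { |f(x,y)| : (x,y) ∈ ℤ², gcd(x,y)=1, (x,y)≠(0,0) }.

translate: b→3 (≡-15 mod 18), so (9,-15,14)→(9,3,8)
flip: (9,3,8)→(8,-3,9)
reduced (well bottom): (8,-3,9) with a≤c, −a<b≤a
well minimum |f| = |-8| = 8 (negative-definite)

8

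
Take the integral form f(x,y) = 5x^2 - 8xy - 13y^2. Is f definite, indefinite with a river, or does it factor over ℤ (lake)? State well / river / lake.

D = b²−4ac = (-8)² − 4·5·(-13) = 324
D = 18² is a perfect square ⇒ form factors over ℤ ⇒ lakes

lake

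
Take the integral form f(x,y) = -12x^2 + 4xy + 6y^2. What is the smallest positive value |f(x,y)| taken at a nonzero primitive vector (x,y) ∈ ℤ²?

descent: ρ → (6,8,-10)  [lands on river]
river: ρ → (-10,12,4)
river: ρ → (4,12,-10)
river: ρ → (-10,8,6)
river: ρ → (6,16,-2)
river: ρ → (-2,16,6)
closes: descent 1, river 6
min |a| on river = 2

2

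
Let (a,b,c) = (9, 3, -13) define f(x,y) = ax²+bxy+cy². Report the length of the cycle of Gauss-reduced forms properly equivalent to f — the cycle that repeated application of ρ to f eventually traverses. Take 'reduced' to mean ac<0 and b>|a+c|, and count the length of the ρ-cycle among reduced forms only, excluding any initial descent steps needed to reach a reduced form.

D = 477, ⌊√D⌋ = 21
descent: ρ → (-13,-3,9)
descent: ρ → (9,21,-1)  [lands on river]
river: ρ → (-1,21,9)
river: ρ → (9,15,-7)
river: ρ → (-7,13,11)
river: ρ → (11,9,-9)
river: ρ → (-9,9,11)
river: ρ → (11,13,-7)
river: ρ → (-7,15,9)
ρ-cycle length = 8 (tail of 2 descent steps not counted)

8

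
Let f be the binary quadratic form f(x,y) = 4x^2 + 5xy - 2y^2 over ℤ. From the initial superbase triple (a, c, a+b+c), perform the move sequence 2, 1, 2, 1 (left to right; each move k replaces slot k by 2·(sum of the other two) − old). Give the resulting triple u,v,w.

start (4,-2,7) = (f(1,0),f(0,1),f(1,1))
replace slot 2: 2·(4+7) − (-2) = 24 → (4,24,7)
replace slot 1: 2·(24+7) − 4 = 58 → (58,24,7)
replace slot 2: 2·(58+7) − 24 = 106 → (58,106,7)
replace slot 1: 2·(106+7) − 58 = 168 → (168,106,7)

168,106,7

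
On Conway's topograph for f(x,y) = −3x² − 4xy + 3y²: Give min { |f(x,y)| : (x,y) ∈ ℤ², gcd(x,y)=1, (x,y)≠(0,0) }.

descent: ρ → (3,4,-3)  [lands on river]
river: ρ → (-3,2,4)
river: ρ → (4,6,-1)
river: ρ → (-1,6,4)
river: ρ → (4,2,-3)
river: ρ → (-3,4,3)
river: ρ → (3,2,-4)
river: ρ → (-4,6,1)
river: ρ → (1,6,-4)
river: ρ → (-4,2,3)
closes: descent 1, river 10
min |a| on river = 1

1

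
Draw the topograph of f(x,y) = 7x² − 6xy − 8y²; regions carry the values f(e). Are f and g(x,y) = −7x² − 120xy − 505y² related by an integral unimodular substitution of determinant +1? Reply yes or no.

D₁ = 260, D₂ = 260
river cycle of f (length 10): (-8, 6, 7), (7, 8, -7), (-7, 6, 8), (8, 10, -5), (-5, 10, 8), (8, 6, -7), (-7, 8, 7), (7, 6, -8), (-8, 10, 5), (5, 10, -8)
river cycle of g (length 10): (-7, 6, 8), (8, 10, -5), (-5, 10, 8), (8, 6, -7), (-7, 8, 7), (7, 6, -8), (-8, 10, 5), (5, 10, -8), (-8, 6, 7), (7, 8, -7)
cycles coincide ⇒ equivalent

yes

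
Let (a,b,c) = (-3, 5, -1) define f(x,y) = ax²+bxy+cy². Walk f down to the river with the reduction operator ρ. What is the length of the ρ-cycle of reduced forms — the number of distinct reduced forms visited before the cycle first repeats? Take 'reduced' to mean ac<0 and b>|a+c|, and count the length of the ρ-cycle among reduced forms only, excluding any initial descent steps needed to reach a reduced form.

D = 13, ⌊√D⌋ = 3
descent: ρ → (-1,3,1)  [lands on river]
river: ρ → (1,3,-1)
ρ-cycle length = 2 (tail of 1 descent step not counted)

2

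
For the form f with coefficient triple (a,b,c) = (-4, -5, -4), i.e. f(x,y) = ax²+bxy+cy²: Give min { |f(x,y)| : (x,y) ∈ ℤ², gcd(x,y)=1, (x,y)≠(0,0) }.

translate: b→-3 (≡5 mod 8), so (4,5,4)→(4,-3,3)
flip: (4,-3,3)→(3,3,4)
reduced (well bottom): (3,3,4) with a≤c, −a<b≤a
well minimum |f| = |-3| = 3 (negative-definite)

3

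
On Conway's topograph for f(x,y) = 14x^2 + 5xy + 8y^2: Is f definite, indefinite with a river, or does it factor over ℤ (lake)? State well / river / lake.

D = b²−4ac = 5² − 4·14·8 = -423
D < 0 ⇒ definite ⇒ every region one sign ⇒ single well

well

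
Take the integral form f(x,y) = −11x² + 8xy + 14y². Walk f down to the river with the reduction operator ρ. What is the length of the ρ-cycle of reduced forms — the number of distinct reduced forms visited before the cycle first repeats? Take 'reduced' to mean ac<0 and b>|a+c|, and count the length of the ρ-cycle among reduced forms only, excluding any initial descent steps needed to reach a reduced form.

D = 680, ⌊√D⌋ = 26
river: ρ → (14,20,-5)
river: ρ → (-5,20,14)
river: ρ → (14,8,-11)
river: ρ → (-11,14,11)
river: ρ → (11,8,-14)
river: ρ → (-14,20,5)
river: ρ → (5,20,-14)
river: ρ → (-14,8,11)
river: ρ → (11,14,-11)
river: ρ → (-11,8,14)
ρ-cycle length = 10 (tail of 0 descent steps not counted)

10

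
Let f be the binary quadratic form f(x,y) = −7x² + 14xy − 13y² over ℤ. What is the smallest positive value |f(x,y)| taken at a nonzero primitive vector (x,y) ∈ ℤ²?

translate: b→0 (≡-14 mod 14), so (7,-14,13)→(7,0,6)
flip: (7,0,6)→(6,0,7)
reduced (well bottom): (6,0,7) with a≤c, −a<b≤a
well minimum |f| = |-6| = 6 (negative-definite)

6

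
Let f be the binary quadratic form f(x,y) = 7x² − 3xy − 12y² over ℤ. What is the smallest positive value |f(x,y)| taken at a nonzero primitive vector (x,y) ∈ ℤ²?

descent: ρ → (-12,3,7)
descent: ρ → (7,11,-8)  [lands on river]
river: ρ → (-8,5,10)
river: ρ → (10,15,-3)
river: ρ → (-3,15,10)
river: ρ → (10,5,-8)
river: ρ → (-8,11,7)
river: ρ → (7,17,-2)
river: ρ → (-2,15,15)
river: ρ → (15,15,-2)
river: ρ → (-2,17,7)
closes: descent 2, river 10
min |a| on river = 2

2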